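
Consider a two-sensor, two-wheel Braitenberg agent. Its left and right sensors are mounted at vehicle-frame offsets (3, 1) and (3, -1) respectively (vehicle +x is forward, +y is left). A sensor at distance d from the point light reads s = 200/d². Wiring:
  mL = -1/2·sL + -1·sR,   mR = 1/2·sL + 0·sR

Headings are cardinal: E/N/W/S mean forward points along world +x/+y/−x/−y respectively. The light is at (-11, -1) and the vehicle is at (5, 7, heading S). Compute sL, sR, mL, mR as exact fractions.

100/157 4/5 -878/785 50/157

left sensor world pos  = (6, 4); dL² = 314
right sensor world pos = (4, 4); dR² = 250
sL = 200/314 = 100/157
sR = 200/250 = 4/5
mL = -1/2·sL + -1·sR = -878/785
mR = 1/2·sL + 0·sR = 50/157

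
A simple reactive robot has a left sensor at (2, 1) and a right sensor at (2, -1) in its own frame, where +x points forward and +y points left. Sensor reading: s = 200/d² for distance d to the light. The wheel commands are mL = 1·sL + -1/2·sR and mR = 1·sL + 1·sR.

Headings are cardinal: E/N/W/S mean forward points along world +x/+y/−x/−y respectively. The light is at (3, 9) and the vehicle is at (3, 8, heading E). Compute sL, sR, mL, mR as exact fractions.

left sensor world pos  = (5, 9); dL² = 4
right sensor world pos = (5, 7); dR² = 8
sL = 200/4 = 50
sR = 200/8 = 25
mL = 1·sL + -1/2·sR = 75/2
mR = 1·sL + 1·sR = 75

50 25 75/2 75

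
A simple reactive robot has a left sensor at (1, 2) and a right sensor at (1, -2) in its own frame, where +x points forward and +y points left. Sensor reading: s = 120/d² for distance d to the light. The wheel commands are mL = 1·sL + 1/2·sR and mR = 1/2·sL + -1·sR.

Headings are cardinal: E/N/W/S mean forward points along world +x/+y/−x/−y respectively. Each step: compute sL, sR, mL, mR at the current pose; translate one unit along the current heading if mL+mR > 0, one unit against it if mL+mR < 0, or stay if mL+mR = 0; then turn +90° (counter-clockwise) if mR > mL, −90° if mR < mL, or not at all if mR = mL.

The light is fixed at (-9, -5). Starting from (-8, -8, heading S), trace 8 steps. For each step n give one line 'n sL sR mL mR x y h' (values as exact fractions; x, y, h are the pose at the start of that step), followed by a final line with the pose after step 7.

n=0: pose=(-8,-8,S); sL=24/5, sR=120/17; mL=708/85, mR=-396/85; mL+mR=312/85 → advance +1; mR−mL=-1104/85 → turn -1·90°
n=1: pose=(-8,-9,W); sL=10/3, sR=30; mL=55/3, mR=-85/3; mL+mR=-10 → advance -1; mR−mL=-140/3 → turn -1·90°
n=2: pose=(-7,-9,N); sL=40/3, sR=24/5; mL=236/15, mR=28/15; mL+mR=88/5 → advance +1; mR−mL=-208/15 → turn -1·90°
n=3: pose=(-7,-8,E); sL=12, sR=60/17; mL=234/17, mR=42/17; mL+mR=276/17 → advance +1; mR−mL=-192/17 → turn -1·90°
n=4: pose=(-6,-8,S); sL=120/41, sR=120/17; mL=4500/697, mR=-3900/697; mL+mR=600/697 → advance +1; mR−mL=-8400/697 → turn -1·90°
n=5: pose=(-6,-9,W); sL=3, sR=15; mL=21/2, mR=-27/2; mL+mR=-3 → advance -1; mR−mL=-24 → turn -1·90°
n=6: pose=(-5,-9,N); sL=120/13, sR=8/3; mL=412/39, mR=76/39; mL+mR=488/39 → advance +1; mR−mL=-112/13 → turn -1·90°
n=7: pose=(-5,-8,E); sL=60/13, sR=12/5; mL=378/65, mR=-6/65; mL+mR=372/65 → advance +1; mR−mL=-384/65 → turn -1·90°

0 24/5 120/17 708/85 -396/85 -8 -8 S
1 10/3 30 55/3 -85/3 -8 -9 W
2 40/3 24/5 236/15 28/15 -7 -9 N
3 12 60/17 234/17 42/17 -7 -8 E
4 120/41 120/17 4500/697 -3900/697 -6 -8 S
5 3 15 21/2 -27/2 -6 -9 W
6 120/13 8/3 412/39 76/39 -5 -9 N
7 60/13 12/5 378/65 -6/65 -5 -8 E
final -4 -8 S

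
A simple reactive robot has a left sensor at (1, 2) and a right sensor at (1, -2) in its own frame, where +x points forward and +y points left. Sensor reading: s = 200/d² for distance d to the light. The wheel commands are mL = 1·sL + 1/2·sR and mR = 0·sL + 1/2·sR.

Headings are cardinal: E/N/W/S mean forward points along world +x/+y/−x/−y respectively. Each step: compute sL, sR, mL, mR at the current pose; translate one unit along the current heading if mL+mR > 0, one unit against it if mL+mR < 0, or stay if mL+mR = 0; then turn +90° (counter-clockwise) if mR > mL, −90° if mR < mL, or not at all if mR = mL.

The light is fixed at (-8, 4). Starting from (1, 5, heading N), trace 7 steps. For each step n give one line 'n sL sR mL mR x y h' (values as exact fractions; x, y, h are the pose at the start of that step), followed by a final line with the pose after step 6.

n=0: pose=(1,5,N); sL=200/53, sR=8/5; mL=1212/265, mR=4/5; mL+mR=1424/265 → advance +1; mR−mL=-200/53 → turn -1·90°
n=1: pose=(1,6,E); sL=50/29, sR=2; mL=79/29, mR=1; mL+mR=108/29 → advance +1; mR−mL=-50/29 → turn -1·90°
n=2: pose=(2,6,S); sL=40/29, sR=40/13; mL=1100/377, mR=20/13; mL+mR=1680/377 → advance +1; mR−mL=-40/29 → turn -1·90°
n=3: pose=(2,5,W); sL=100/41, sR=20/9; mL=1310/369, mR=10/9; mL+mR=1720/369 → advance +1; mR−mL=-100/41 → turn -1·90°
n=4: pose=(1,5,N); sL=200/53, sR=8/5; mL=1212/265, mR=4/5; mL+mR=1424/265 → advance +1; mR−mL=-200/53 → turn -1·90°
n=5: pose=(1,6,E); sL=50/29, sR=2; mL=79/29, mR=1; mL+mR=108/29 → advance +1; mR−mL=-50/29 → turn -1·90°
n=6: pose=(2,6,S); sL=40/29, sR=40/13; mL=1100/377, mR=20/13; mL+mR=1680/377 → advance +1; mR−mL=-40/29 → turn -1·90°

0 200/53 8/5 1212/265 4/5 1 5 N
1 50/29 2 79/29 1 1 6 E
2 40/29 40/13 1100/377 20/13 2 6 S
3 100/41 20/9 1310/369 10/9 2 5 W
4 200/53 8/5 1212/265 4/5 1 5 N
5 50/29 2 79/29 1 1 6 E
6 40/29 40/13 1100/377 20/13 2 6 S
final 2 5 W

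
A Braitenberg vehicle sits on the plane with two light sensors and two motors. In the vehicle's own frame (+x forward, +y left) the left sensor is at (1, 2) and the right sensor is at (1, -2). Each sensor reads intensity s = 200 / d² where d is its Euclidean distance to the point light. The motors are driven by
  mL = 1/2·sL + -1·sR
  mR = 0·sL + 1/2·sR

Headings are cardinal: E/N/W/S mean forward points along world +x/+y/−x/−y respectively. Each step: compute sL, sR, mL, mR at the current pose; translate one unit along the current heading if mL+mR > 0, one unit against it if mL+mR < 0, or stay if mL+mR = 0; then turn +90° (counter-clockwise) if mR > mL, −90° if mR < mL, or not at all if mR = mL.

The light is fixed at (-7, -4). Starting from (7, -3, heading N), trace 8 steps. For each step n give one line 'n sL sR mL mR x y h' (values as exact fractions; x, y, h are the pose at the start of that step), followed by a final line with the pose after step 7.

n=0: pose=(7,-3,N); sL=50/37, sR=10/13; mL=-45/481, mR=5/13; mL+mR=140/481 → advance +1; mR−mL=230/481 → turn +1·90°
n=1: pose=(7,-2,W); sL=200/169, sR=40/37; mL=-3060/6253, mR=20/37; mL+mR=320/6253 → advance +1; mR−mL=6440/6253 → turn +1·90°
n=2: pose=(6,-2,S); sL=100/113, sR=100/61; mL=-8250/6893, mR=50/61; mL+mR=-2600/6893 → advance -1; mR−mL=13900/6893 → turn +1·90°
n=3: pose=(6,-1,E); sL=200/221, sR=200/197; mL=-24500/43537, mR=100/197; mL+mR=-2400/43537 → advance -1; mR−mL=46600/43537 → turn +1·90°
n=4: pose=(5,-1,N); sL=50/29, sR=50/53; mL=-125/1537, mR=25/53; mL+mR=600/1537 → advance +1; mR−mL=850/1537 → turn +1·90°
n=5: pose=(5,0,W); sL=8/5, sR=200/157; mL=-372/785, mR=100/157; mL+mR=128/785 → advance +1; mR−mL=872/785 → turn +1·90°
n=6: pose=(4,0,S); sL=100/89, sR=20/9; mL=-1330/801, mR=10/9; mL+mR=-440/801 → advance -1; mR−mL=740/267 → turn +1·90°
n=7: pose=(4,1,E); sL=200/193, sR=200/153; mL=-23300/29529, mR=100/153; mL+mR=-4000/29529 → advance -1; mR−mL=14200/9843 → turn +1·90°

0 50/37 10/13 -45/481 5/13 7 -3 N
1 200/169 40/37 -3060/6253 20/37 7 -2 W
2 100/113 100/61 -8250/6893 50/61 6 -2 S
3 200/221 200/197 -24500/43537 100/197 6 -1 E
4 50/29 50/53 -125/1537 25/53 5 -1 N
5 8/5 200/157 -372/785 100/157 5 0 W
6 100/89 20/9 -1330/801 10/9 4 0 S
7 200/193 200/153 -23300/29529 100/153 4 1 E
final 3 1 N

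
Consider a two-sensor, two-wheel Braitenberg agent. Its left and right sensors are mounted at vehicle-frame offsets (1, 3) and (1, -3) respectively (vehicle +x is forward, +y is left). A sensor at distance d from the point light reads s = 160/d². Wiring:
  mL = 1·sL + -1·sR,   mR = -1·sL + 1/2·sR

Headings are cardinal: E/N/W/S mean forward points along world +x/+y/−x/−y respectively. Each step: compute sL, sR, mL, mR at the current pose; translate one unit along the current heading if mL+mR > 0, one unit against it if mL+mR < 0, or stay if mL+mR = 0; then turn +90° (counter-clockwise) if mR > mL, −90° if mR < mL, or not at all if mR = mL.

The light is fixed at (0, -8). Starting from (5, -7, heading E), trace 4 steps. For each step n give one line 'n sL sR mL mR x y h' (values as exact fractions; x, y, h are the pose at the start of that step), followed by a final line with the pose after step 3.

n=0: pose=(5,-7,E); sL=40/13, sR=4; mL=-12/13, mR=-14/13; mL+mR=-2 → advance -1; mR−mL=-2/13 → turn -1·90°
n=1: pose=(4,-7,S); sL=160/49, sR=160; mL=-7680/49, mR=3760/49; mL+mR=-80 → advance -1; mR−mL=11440/49 → turn +1·90°
n=2: pose=(4,-6,E); sL=16/5, sR=80/13; mL=-192/65, mR=-8/65; mL+mR=-40/13 → advance -1; mR−mL=184/65 → turn +1·90°
n=3: pose=(3,-6,N); sL=160/9, sR=32/9; mL=128/9, mR=-16; mL+mR=-16/9 → advance -1; mR−mL=-272/9 → turn -1·90°

0 40/13 4 -12/13 -14/13 5 -7 E
1 160/49 160 -7680/49 3760/49 4 -7 S
2 16/5 80/13 -192/65 -8/65 4 -6 E
3 160/9 32/9 128/9 -16 3 -6 N
final 3 -7 E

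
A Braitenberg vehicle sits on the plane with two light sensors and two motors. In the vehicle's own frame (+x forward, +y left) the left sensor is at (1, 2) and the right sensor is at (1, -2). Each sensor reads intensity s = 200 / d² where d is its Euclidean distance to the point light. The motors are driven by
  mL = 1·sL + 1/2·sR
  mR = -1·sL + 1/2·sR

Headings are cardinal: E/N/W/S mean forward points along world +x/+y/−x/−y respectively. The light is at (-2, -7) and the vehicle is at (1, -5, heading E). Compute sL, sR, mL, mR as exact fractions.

25/4 25/2 25/2 0

left sensor world pos  = (2, -3); dL² = 32
right sensor world pos = (2, -7); dR² = 16
sL = 200/32 = 25/4
sR = 200/16 = 25/2
mL = 1·sL + 1/2·sR = 25/2
mR = -1·sL + 1/2·sR = 0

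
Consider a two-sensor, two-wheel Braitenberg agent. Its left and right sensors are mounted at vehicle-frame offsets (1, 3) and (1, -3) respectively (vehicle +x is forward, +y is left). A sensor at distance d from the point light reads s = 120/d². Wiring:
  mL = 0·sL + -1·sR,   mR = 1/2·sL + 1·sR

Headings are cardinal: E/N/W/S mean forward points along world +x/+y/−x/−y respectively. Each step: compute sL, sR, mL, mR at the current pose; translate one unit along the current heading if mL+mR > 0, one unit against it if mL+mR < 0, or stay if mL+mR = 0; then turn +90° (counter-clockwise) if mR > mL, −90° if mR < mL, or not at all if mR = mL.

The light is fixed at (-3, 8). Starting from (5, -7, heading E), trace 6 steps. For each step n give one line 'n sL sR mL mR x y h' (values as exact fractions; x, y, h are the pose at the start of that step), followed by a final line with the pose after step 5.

0 8/15 8/27 -8/27 76/135 5 -7 E
1 15/29 6/17 -6/17 603/986 6 -7 N
2 120/353 24/37 -24/37 10692/13061 6 -6 W
3 60/173 12/25 -12/25 2826/4325 5 -6 S
4 8/15 8/27 -8/27 76/135 5 -7 E
5 15/29 6/17 -6/17 603/986 6 -7 N
final 6 -6 W

n=0: pose=(5,-7,E); sL=8/15, sR=8/27; mL=-8/27, mR=76/135; mL+mR=4/15 → advance +1; mR−mL=116/135 → turn +1·90°
n=1: pose=(6,-7,N); sL=15/29, sR=6/17; mL=-6/17, mR=603/986; mL+mR=15/58 → advance +1; mR−mL=951/986 → turn +1·90°
n=2: pose=(6,-6,W); sL=120/353, sR=24/37; mL=-24/37, mR=10692/13061; mL+mR=60/353 → advance +1; mR−mL=19164/13061 → turn +1·90°
n=3: pose=(5,-6,S); sL=60/173, sR=12/25; mL=-12/25, mR=2826/4325; mL+mR=30/173 → advance +1; mR−mL=4902/4325 → turn +1·90°
n=4: pose=(5,-7,E); sL=8/15, sR=8/27; mL=-8/27, mR=76/135; mL+mR=4/15 → advance +1; mR−mL=116/135 → turn +1·90°
n=5: pose=(6,-7,N); sL=15/29, sR=6/17; mL=-6/17, mR=603/986; mL+mR=15/58 → advance +1; mR−mL=951/986 → turn +1·90°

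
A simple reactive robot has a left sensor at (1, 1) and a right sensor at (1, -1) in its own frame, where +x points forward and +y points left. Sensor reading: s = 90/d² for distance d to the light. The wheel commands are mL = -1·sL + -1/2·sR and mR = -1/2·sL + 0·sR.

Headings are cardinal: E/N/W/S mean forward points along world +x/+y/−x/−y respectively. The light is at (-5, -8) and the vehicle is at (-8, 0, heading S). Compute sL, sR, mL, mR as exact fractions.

90/53 18/13 -1647/689 -45/53

left sensor world pos  = (-7, -1); dL² = 53
right sensor world pos = (-9, -1); dR² = 65
sL = 90/53 = 90/53
sR = 90/65 = 18/13
mL = -1·sL + -1/2·sR = -1647/689
mR = -1/2·sL + 0·sR = -45/53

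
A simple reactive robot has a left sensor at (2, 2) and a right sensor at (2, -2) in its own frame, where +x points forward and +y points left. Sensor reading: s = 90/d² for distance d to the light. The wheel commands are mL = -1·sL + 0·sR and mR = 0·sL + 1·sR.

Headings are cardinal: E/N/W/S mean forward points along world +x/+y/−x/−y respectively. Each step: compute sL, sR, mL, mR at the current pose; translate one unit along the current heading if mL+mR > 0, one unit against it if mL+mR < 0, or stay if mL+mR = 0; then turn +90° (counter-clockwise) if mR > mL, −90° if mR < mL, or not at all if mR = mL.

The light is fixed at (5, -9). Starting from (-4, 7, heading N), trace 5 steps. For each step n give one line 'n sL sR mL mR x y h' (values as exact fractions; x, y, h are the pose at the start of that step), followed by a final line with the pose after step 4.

n=0: pose=(-4,7,N); sL=18/89, sR=90/373; mL=-18/89, mR=90/373; mL+mR=1296/33197 → advance +1; mR−mL=14724/33197 → turn +1·90°
n=1: pose=(-4,8,W); sL=45/173, sR=45/241; mL=-45/173, mR=45/241; mL+mR=-3060/41693 → advance -1; mR−mL=18630/41693 → turn +1·90°
n=2: pose=(-3,8,S); sL=10/29, sR=18/65; mL=-10/29, mR=18/65; mL+mR=-128/1885 → advance -1; mR−mL=1172/1885 → turn +1·90°
n=3: pose=(-3,9,E); sL=45/218, sR=45/146; mL=-45/218, mR=45/146; mL+mR=810/7957 → advance +1; mR−mL=4095/7957 → turn +1·90°
n=4: pose=(-2,9,N); sL=90/481, sR=18/85; mL=-90/481, mR=18/85; mL+mR=1008/40885 → advance +1; mR−mL=16308/40885 → turn +1·90°

0 18/89 90/373 -18/89 90/373 -4 7 N
1 45/173 45/241 -45/173 45/241 -4 8 W
2 10/29 18/65 -10/29 18/65 -3 8 S
3 45/218 45/146 -45/218 45/146 -3 9 E
4 90/481 18/85 -90/481 18/85 -2 9 N
final -2 10 W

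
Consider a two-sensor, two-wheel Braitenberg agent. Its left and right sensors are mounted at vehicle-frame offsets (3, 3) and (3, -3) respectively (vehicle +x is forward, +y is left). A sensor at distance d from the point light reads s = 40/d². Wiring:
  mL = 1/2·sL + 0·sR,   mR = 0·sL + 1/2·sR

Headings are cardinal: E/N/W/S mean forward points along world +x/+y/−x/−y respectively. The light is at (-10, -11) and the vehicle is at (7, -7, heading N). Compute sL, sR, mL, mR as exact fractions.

left sensor world pos  = (4, -4); dL² = 245
right sensor world pos = (10, -4); dR² = 449
sL = 40/245 = 8/49
sR = 40/449 = 40/449
mL = 1/2·sL + 0·sR = 4/49
mR = 0·sL + 1/2·sR = 20/449

8/49 40/449 4/49 20/449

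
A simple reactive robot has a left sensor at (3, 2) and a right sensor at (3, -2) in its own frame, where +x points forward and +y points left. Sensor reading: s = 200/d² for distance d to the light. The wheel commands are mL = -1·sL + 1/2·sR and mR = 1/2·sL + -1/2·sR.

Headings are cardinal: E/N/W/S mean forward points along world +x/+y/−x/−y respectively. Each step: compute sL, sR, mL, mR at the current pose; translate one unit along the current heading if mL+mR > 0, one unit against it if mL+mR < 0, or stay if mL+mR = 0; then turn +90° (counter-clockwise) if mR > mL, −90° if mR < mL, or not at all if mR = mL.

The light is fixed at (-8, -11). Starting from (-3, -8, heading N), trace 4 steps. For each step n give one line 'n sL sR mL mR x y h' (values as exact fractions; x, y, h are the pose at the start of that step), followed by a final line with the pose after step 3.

0 40/9 40/17 -500/153 160/153 -3 -8 N
1 50 10 -45 20 -3 -9 W
2 40/13 200/17 620/221 -960/221 -2 -9 S
3 20 100/17 -290/17 120/17 -2 -8 W
final -1 -8 S

n=0: pose=(-3,-8,N); sL=40/9, sR=40/17; mL=-500/153, mR=160/153; mL+mR=-20/9 → advance -1; mR−mL=220/51 → turn +1·90°
n=1: pose=(-3,-9,W); sL=50, sR=10; mL=-45, mR=20; mL+mR=-25 → advance -1; mR−mL=65 → turn +1·90°
n=2: pose=(-2,-9,S); sL=40/13, sR=200/17; mL=620/221, mR=-960/221; mL+mR=-20/13 → advance -1; mR−mL=-1580/221 → turn -1·90°
n=3: pose=(-2,-8,W); sL=20, sR=100/17; mL=-290/17, mR=120/17; mL+mR=-10 → advance -1; mR−mL=410/17 → turn +1·90°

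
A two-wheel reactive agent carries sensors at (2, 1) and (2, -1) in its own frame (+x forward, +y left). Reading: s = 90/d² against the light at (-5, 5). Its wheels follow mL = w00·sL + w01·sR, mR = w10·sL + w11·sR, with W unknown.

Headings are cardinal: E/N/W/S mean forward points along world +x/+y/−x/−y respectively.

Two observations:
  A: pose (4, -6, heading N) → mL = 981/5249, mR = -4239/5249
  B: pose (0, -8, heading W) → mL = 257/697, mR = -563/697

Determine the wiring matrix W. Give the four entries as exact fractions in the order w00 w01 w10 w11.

obs A: pose=(4,-6,N) → sL=18/29, sR=90/181, mL=981/5249, mR=-4239/5249
obs B: pose=(0,-8,W) → sL=18/41, sR=10/17, mL=257/697, mR=-563/697
sensor matrix S = [[18/29, 90/181], [18/41, 10/17]]; det S = 537120/3658553
solve [mL_A; mL_B] = S·[w00; w01] and [mR_A; mR_B] = S·[w10; w11]:
  w00 = -1/2, w01 = 1, w10 = -1/2, w11 = -1

-1/2 1 -1/2 -1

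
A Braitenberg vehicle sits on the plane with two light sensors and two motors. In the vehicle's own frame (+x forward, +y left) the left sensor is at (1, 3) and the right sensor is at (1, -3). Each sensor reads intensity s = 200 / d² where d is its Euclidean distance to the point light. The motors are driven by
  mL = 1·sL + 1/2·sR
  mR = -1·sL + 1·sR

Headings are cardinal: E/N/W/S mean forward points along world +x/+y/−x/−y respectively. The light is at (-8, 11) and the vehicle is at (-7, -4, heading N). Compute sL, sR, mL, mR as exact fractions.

left sensor world pos  = (-10, -3); dL² = 200
right sensor world pos = (-4, -3); dR² = 212
sL = 200/200 = 1
sR = 200/212 = 50/53
mL = 1·sL + 1/2·sR = 78/53
mR = -1·sL + 1·sR = -3/53

1 50/53 78/53 -3/53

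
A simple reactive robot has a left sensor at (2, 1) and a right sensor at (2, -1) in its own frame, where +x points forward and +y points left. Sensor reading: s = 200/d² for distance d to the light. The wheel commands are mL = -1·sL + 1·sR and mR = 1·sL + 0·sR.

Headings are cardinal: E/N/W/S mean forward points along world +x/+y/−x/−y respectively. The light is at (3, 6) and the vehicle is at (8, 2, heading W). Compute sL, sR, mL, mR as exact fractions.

100/17 100/9 800/153 100/17

left sensor world pos  = (6, 1); dL² = 34
right sensor world pos = (6, 3); dR² = 18
sL = 200/34 = 100/17
sR = 200/18 = 100/9
mL = -1·sL + 1·sR = 800/153
mR = 1·sL + 0·sR = 100/17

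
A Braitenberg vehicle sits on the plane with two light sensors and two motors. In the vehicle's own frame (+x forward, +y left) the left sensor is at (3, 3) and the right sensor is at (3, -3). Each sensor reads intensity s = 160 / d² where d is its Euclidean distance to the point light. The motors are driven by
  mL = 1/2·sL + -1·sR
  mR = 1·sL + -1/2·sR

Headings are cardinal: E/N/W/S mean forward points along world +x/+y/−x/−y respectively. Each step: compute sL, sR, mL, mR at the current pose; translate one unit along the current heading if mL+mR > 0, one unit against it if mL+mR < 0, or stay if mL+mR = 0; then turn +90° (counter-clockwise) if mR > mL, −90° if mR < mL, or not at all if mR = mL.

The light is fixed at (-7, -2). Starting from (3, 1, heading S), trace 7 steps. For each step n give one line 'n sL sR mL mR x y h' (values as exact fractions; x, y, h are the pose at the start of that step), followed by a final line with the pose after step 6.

n=0: pose=(3,1,S); sL=160/169, sR=160/49; mL=-23120/8281, mR=-5680/8281; mL+mR=-28800/8281 → advance -1; mR−mL=17440/8281 → turn +1·90°
n=1: pose=(3,2,E); sL=80/109, sR=16/17; mL=-1064/1853, mR=488/1853; mL+mR=-576/1853 → advance -1; mR−mL=1552/1853 → turn +1·90°
n=2: pose=(2,2,N); sL=32/17, sR=160/193; mL=368/3281, mR=4816/3281; mL+mR=5184/3281 → advance +1; mR−mL=4448/3281 → turn +1·90°
n=3: pose=(2,3,W); sL=4, sR=8/5; mL=2/5, mR=16/5; mL+mR=18/5 → advance +1; mR−mL=14/5 → turn +1·90°
n=4: pose=(1,3,S); sL=32/25, sR=160/29; mL=-3536/725, mR=-1072/725; mL+mR=-4608/725 → advance -1; mR−mL=2464/725 → turn +1·90°
n=5: pose=(1,4,E); sL=80/101, sR=16/13; mL=-1096/1313, mR=232/1313; mL+mR=-864/1313 → advance -1; mR−mL=1328/1313 → turn +1·90°
n=6: pose=(0,4,N); sL=160/97, sR=160/181; mL=-1040/17557, mR=21200/17557; mL+mR=20160/17557 → advance +1; mR−mL=22240/17557 → turn +1·90°

0 160/169 160/49 -23120/8281 -5680/8281 3 1 S
1 80/109 16/17 -1064/1853 488/1853 3 2 E
2 32/17 160/193 368/3281 4816/3281 2 2 N
3 4 8/5 2/5 16/5 2 3 W
4 32/25 160/29 -3536/725 -1072/725 1 3 S
5 80/101 16/13 -1096/1313 232/1313 1 4 E
6 160/97 160/181 -1040/17557 21200/17557 0 4 N
final 0 5 W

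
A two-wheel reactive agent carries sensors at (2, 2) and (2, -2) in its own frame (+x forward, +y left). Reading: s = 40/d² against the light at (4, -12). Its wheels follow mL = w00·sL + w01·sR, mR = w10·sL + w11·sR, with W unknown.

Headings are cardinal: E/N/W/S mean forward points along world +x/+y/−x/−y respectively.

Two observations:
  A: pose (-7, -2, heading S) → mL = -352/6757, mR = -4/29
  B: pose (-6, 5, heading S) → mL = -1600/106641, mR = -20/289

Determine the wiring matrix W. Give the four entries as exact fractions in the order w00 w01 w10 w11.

obs A: pose=(-7,-2,S) → sL=8/29, sR=40/233, mL=-352/6757, mR=-4/29
obs B: pose=(-6,5,S) → sL=40/289, sR=40/369, mL=-1600/106641, mR=-20/289
sensor matrix S = [[8/29, 40/233], [40/289, 40/369]]; det S = 4426240/720573237
solve [mL_A; mL_B] = S·[w00; w01] and [mR_A; mR_B] = S·[w10; w11]:
  w00 = -1/2, w01 = 1/2, w10 = -1/2, w11 = 0

-1/2 1/2 -1/2 0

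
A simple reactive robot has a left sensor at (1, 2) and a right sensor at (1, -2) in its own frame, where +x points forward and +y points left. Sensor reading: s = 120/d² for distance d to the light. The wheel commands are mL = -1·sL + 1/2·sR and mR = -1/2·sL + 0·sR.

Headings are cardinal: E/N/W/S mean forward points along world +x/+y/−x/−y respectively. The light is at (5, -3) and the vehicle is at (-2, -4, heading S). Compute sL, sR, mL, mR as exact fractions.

120/29 24/17 -1692/493 -60/29

left sensor world pos  = (0, -5); dL² = 29
right sensor world pos = (-4, -5); dR² = 85
sL = 120/29 = 120/29
sR = 120/85 = 24/17
mL = -1·sL + 1/2·sR = -1692/493
mR = -1/2·sL + 0·sR = -60/29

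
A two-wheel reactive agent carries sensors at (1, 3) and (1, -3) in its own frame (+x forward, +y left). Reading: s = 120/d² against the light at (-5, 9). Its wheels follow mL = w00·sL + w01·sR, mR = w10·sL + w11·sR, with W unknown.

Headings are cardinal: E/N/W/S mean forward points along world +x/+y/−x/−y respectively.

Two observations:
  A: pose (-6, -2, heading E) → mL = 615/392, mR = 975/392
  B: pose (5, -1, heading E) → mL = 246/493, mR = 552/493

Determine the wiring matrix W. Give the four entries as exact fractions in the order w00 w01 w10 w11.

1 -1/2 1 1

obs A: pose=(-6,-2,E) → sL=15/8, sR=30/49, mL=615/392, mR=975/392
obs B: pose=(5,-1,E) → sL=12/17, sR=12/29, mL=246/493, mR=552/493
sensor matrix S = [[15/8, 30/49], [12/17, 12/29]]; det S = 16605/48314
solve [mL_A; mL_B] = S·[w00; w01] and [mR_A; mR_B] = S·[w10; w11]:
  w00 = 1, w01 = -1/2, w10 = 1, w11 = 1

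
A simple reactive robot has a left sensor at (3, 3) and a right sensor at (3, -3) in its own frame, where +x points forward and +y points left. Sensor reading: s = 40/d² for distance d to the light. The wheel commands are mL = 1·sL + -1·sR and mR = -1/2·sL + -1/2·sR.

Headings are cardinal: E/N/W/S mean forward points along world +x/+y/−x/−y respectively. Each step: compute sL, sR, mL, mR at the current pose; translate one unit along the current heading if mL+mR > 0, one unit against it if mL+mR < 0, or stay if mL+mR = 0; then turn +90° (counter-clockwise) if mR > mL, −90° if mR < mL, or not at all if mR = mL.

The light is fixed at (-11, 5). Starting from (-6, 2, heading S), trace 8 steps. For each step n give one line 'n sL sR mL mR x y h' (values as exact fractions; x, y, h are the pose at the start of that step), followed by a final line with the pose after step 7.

n=0: pose=(-6,2,S); sL=2/5, sR=1; mL=-3/5, mR=-7/10; mL+mR=-13/10 → advance -1; mR−mL=-1/10 → turn -1·90°
n=1: pose=(-6,3,W); sL=40/29, sR=8; mL=-192/29, mR=-136/29; mL+mR=-328/29 → advance -1; mR−mL=56/29 → turn +1·90°
n=2: pose=(-5,3,S); sL=20/53, sR=20/17; mL=-720/901, mR=-700/901; mL+mR=-1420/901 → advance -1; mR−mL=20/901 → turn +1·90°
n=3: pose=(-5,4,E); sL=8/17, sR=40/97; mL=96/1649, mR=-728/1649; mL+mR=-632/1649 → advance -1; mR−mL=-824/1649 → turn -1·90°
n=4: pose=(-6,4,S); sL=1/2, sR=2; mL=-3/2, mR=-5/4; mL+mR=-11/4 → advance -1; mR−mL=1/4 → turn +1·90°
n=5: pose=(-6,5,E); sL=40/73, sR=40/73; mL=0, mR=-40/73; mL+mR=-40/73 → advance -1; mR−mL=-40/73 → turn -1·90°
n=6: pose=(-7,5,S); sL=20/29, sR=4; mL=-96/29, mR=-68/29; mL+mR=-164/29 → advance -1; mR−mL=28/29 → turn +1·90°
n=7: pose=(-7,6,E); sL=8/13, sR=40/53; mL=-96/689, mR=-472/689; mL+mR=-568/689 → advance -1; mR−mL=-376/689 → turn -1·90°

0 2/5 1 -3/5 -7/10 -6 2 S
1 40/29 8 -192/29 -136/29 -6 3 W
2 20/53 20/17 -720/901 -700/901 -5 3 S
3 8/17 40/97 96/1649 -728/1649 -5 4 E
4 1/2 2 -3/2 -5/4 -6 4 S
5 40/73 40/73 0 -40/73 -6 5 E
6 20/29 4 -96/29 -68/29 -7 5 S
7 8/13 40/53 -96/689 -472/689 -7 6 E
final -8 6 S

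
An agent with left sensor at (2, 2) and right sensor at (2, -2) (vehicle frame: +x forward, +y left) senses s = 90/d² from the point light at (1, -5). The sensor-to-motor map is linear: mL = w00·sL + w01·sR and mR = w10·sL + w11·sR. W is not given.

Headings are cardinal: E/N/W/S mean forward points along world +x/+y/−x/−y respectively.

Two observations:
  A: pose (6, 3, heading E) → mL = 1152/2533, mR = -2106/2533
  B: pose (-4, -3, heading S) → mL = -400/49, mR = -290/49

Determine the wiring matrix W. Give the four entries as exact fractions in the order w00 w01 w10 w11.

-1 1 -1/2 -1/2

obs A: pose=(6,3,E) → sL=90/149, sR=18/17, mL=1152/2533, mR=-2106/2533
obs B: pose=(-4,-3,S) → sL=10, sR=90/49, mL=-400/49, mR=-290/49
sensor matrix S = [[90/149, 18/17], [10, 90/49]]; det S = -1176480/124117
solve [mL_A; mL_B] = S·[w00; w01] and [mR_A; mR_B] = S·[w10; w11]:
  w00 = -1, w01 = 1, w10 = -1/2, w11 = -1/2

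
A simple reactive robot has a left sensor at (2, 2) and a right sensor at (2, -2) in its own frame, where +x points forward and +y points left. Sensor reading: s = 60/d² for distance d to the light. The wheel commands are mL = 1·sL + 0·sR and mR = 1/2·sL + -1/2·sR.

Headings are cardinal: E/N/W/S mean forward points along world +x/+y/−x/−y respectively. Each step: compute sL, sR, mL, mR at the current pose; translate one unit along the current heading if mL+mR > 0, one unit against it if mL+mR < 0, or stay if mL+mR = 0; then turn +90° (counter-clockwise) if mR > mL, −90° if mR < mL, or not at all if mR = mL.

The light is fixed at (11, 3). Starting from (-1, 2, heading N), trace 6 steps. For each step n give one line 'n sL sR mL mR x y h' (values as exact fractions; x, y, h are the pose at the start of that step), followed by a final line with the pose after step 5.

n=0: pose=(-1,2,N); sL=60/197, sR=60/101; mL=60/197, mR=-2880/19897; mL+mR=3180/19897 → advance +1; mR−mL=-8940/19897 → turn -1·90°
n=1: pose=(-1,3,E); sL=15/26, sR=15/26; mL=15/26, mR=0; mL+mR=15/26 → advance +1; mR−mL=-15/26 → turn -1·90°
n=2: pose=(0,3,S); sL=12/17, sR=60/173; mL=12/17, mR=528/2941; mL+mR=2604/2941 → advance +1; mR−mL=-1548/2941 → turn -1·90°
n=3: pose=(0,2,W); sL=30/89, sR=6/17; mL=30/89, mR=-12/1513; mL+mR=498/1513 → advance +1; mR−mL=-522/1513 → turn -1·90°
n=4: pose=(-1,2,N); sL=60/197, sR=60/101; mL=60/197, mR=-2880/19897; mL+mR=3180/19897 → advance +1; mR−mL=-8940/19897 → turn -1·90°
n=5: pose=(-1,3,E); sL=15/26, sR=15/26; mL=15/26, mR=0; mL+mR=15/26 → advance +1; mR−mL=-15/26 → turn -1·90°

0 60/197 60/101 60/197 -2880/19897 -1 2 N
1 15/26 15/26 15/26 0 -1 3 E
2 12/17 60/173 12/17 528/2941 0 3 S
3 30/89 6/17 30/89 -12/1513 0 2 W
4 60/197 60/101 60/197 -2880/19897 -1 2 N
5 15/26 15/26 15/26 0 -1 3 E
final 0 3 S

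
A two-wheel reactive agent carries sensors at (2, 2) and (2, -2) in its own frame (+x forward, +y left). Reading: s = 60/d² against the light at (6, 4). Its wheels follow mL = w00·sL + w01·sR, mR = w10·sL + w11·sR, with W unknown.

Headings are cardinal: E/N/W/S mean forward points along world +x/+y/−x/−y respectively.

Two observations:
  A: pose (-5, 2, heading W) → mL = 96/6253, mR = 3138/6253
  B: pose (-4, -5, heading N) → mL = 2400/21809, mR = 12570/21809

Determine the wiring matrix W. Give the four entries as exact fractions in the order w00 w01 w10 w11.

-1/2 1/2 1 1/2

obs A: pose=(-5,2,W) → sL=12/37, sR=60/169, mL=96/6253, mR=3138/6253
obs B: pose=(-4,-5,N) → sL=60/193, sR=60/113, mL=2400/21809, mR=12570/21809
sensor matrix S = [[12/37, 60/169], [60/193, 60/113]]; det S = 8432640/136371677
solve [mL_A; mL_B] = S·[w00; w01] and [mR_A; mR_B] = S·[w10; w11]:
  w00 = -1/2, w01 = 1/2, w10 = 1, w11 = 1/2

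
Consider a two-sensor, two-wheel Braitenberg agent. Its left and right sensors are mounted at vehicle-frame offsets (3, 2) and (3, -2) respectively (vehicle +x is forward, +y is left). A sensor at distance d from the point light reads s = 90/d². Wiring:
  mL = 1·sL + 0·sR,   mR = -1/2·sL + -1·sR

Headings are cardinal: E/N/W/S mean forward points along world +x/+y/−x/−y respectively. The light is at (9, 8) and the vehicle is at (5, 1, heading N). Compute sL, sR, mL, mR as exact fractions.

left sensor world pos  = (3, 4); dL² = 52
right sensor world pos = (7, 4); dR² = 20
sL = 90/52 = 45/26
sR = 90/20 = 9/2
mL = 1·sL + 0·sR = 45/26
mR = -1/2·sL + -1·sR = -279/52

45/26 9/2 45/26 -279/52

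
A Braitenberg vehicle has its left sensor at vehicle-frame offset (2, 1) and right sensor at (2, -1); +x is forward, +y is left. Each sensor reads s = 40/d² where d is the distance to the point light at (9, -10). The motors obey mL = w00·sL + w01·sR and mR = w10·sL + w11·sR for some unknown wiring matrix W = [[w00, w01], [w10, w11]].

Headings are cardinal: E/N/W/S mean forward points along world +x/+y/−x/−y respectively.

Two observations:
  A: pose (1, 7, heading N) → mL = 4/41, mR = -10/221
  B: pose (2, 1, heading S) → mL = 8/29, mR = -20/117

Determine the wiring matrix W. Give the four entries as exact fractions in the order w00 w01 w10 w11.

0 1 -1/2 0

obs A: pose=(1,7,N) → sL=20/221, sR=4/41, mL=4/41, mR=-10/221
obs B: pose=(2,1,S) → sL=40/117, sR=8/29, mL=8/29, mR=-20/117
sensor matrix S = [[20/221, 4/41], [40/117, 8/29]]; det S = -19840/2364921
solve [mL_A; mL_B] = S·[w00; w01] and [mR_A; mR_B] = S·[w10; w11]:
  w00 = 0, w01 = 1, w10 = -1/2, w11 = 0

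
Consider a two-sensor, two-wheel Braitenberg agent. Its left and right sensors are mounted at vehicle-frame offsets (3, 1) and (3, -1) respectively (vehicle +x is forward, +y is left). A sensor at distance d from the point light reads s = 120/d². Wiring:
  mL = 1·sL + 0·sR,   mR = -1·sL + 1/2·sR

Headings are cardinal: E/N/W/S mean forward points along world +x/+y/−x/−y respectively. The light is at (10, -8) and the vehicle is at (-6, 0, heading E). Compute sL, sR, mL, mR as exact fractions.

12/25 60/109 12/25 -558/2725

left sensor world pos  = (-3, 1); dL² = 250
right sensor world pos = (-3, -1); dR² = 218
sL = 120/250 = 12/25
sR = 120/218 = 60/109
mL = 1·sL + 0·sR = 12/25
mR = -1·sL + 1/2·sR = -558/2725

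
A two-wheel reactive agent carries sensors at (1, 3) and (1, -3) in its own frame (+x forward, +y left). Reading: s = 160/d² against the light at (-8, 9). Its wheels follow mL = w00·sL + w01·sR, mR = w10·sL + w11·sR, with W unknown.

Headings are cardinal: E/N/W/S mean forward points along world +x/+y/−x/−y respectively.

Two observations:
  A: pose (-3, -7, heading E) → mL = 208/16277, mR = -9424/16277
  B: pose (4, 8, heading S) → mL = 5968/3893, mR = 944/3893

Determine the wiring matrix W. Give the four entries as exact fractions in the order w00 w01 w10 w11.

obs A: pose=(-3,-7,E) → sL=32/41, sR=160/397, mL=208/16277, mR=-9424/16277
obs B: pose=(4,8,S) → sL=160/229, sR=32/17, mL=5968/3893, mR=944/3893
sensor matrix S = [[32/41, 160/397], [160/229, 32/17]]; det S = 75251712/63366361
solve [mL_A; mL_B] = S·[w00; w01] and [mR_A; mR_B] = S·[w10; w11]:
  w00 = -1/2, w01 = 1, w10 = -1, w11 = 1/2

-1/2 1 -1 1/2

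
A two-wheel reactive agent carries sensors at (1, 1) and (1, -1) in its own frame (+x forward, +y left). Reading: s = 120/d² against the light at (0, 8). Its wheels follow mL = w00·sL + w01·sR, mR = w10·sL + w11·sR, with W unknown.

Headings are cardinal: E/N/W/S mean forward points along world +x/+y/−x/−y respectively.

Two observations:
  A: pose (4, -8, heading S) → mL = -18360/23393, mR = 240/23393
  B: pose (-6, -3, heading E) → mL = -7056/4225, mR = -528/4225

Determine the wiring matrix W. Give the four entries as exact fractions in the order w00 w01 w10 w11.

obs A: pose=(4,-8,S) → sL=60/157, sR=60/149, mL=-18360/23393, mR=240/23393
obs B: pose=(-6,-3,E) → sL=24/25, sR=120/169, mL=-7056/4225, mR=-528/4225
sensor matrix S = [[60/157, 60/149], [24/25, 120/169]]; det S = -2277504/19767085
solve [mL_A; mL_B] = S·[w00; w01] and [mR_A; mR_B] = S·[w10; w11]:
  w00 = -1, w01 = -1, w10 = -1/2, w11 = 1/2

-1 -1 -1/2 1/2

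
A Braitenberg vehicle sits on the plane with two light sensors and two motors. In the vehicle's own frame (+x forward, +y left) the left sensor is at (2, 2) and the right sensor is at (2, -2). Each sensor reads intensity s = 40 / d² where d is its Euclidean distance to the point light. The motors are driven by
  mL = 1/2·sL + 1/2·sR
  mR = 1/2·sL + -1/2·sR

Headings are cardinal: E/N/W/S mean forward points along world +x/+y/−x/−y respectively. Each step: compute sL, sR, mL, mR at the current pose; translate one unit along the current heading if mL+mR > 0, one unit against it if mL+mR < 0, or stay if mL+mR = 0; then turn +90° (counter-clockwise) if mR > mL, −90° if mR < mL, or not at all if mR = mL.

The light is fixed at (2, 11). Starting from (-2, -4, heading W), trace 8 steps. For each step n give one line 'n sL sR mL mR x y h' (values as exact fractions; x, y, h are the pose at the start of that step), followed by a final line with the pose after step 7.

0 8/65 8/41 424/2665 -96/2665 -2 -4 W
1 20/109 20/89 1980/9701 -200/9701 -3 -4 N
2 40/153 8/53 1672/8109 448/8109 -3 -3 E
3 2/13 10/73 138/949 8/949 -2 -3 S
4 8/65 8/41 424/2665 -96/2665 -2 -4 W
5 20/109 20/89 1980/9701 -200/9701 -3 -4 N
6 40/153 8/53 1672/8109 448/8109 -3 -3 E
7 2/13 10/73 138/949 8/949 -2 -3 S
final -2 -4 W

n=0: pose=(-2,-4,W); sL=8/65, sR=8/41; mL=424/2665, mR=-96/2665; mL+mR=8/65 → advance +1; mR−mL=-8/41 → turn -1·90°
n=1: pose=(-3,-4,N); sL=20/109, sR=20/89; mL=1980/9701, mR=-200/9701; mL+mR=20/109 → advance +1; mR−mL=-20/89 → turn -1·90°
n=2: pose=(-3,-3,E); sL=40/153, sR=8/53; mL=1672/8109, mR=448/8109; mL+mR=40/153 → advance +1; mR−mL=-8/53 → turn -1·90°
n=3: pose=(-2,-3,S); sL=2/13, sR=10/73; mL=138/949, mR=8/949; mL+mR=2/13 → advance +1; mR−mL=-10/73 → turn -1·90°
n=4: pose=(-2,-4,W); sL=8/65, sR=8/41; mL=424/2665, mR=-96/2665; mL+mR=8/65 → advance +1; mR−mL=-8/41 → turn -1·90°
n=5: pose=(-3,-4,N); sL=20/109, sR=20/89; mL=1980/9701, mR=-200/9701; mL+mR=20/109 → advance +1; mR−mL=-20/89 → turn -1·90°
n=6: pose=(-3,-3,E); sL=40/153, sR=8/53; mL=1672/8109, mR=448/8109; mL+mR=40/153 → advance +1; mR−mL=-8/53 → turn -1·90°
n=7: pose=(-2,-3,S); sL=2/13, sR=10/73; mL=138/949, mR=8/949; mL+mR=2/13 → advance +1; mR−mL=-10/73 → turn -1·90°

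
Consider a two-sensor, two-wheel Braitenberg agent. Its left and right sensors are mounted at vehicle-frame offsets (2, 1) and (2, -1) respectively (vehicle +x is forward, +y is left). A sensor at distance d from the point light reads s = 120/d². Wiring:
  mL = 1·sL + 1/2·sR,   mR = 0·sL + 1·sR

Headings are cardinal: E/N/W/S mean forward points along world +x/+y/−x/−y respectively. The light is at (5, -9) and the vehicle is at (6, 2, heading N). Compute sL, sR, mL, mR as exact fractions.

120/169 120/173 30900/29237 120/173

left sensor world pos  = (5, 4); dL² = 169
right sensor world pos = (7, 4); dR² = 173
sL = 120/169 = 120/169
sR = 120/173 = 120/173
mL = 1·sL + 1/2·sR = 30900/29237
mR = 0·sL + 1·sR = 120/173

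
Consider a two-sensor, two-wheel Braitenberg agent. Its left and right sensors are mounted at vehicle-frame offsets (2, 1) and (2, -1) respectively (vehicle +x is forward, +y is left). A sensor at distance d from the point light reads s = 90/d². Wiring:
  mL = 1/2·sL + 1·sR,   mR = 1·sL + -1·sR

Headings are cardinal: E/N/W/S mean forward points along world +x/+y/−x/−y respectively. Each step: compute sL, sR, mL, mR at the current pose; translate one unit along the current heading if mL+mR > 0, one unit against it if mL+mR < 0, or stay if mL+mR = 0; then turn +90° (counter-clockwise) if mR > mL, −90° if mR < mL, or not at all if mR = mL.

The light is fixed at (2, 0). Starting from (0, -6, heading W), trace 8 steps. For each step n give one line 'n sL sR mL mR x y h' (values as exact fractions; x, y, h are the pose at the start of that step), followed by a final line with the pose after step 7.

n=0: pose=(0,-6,W); sL=18/13, sR=90/41; mL=1539/533, mR=-432/533; mL+mR=27/13 → advance +1; mR−mL=-1971/533 → turn -1·90°
n=1: pose=(-1,-6,N); sL=45/16, sR=9/2; mL=189/32, mR=-27/16; mL+mR=135/32 → advance +1; mR−mL=-243/32 → turn -1·90°
n=2: pose=(-1,-5,E); sL=90/17, sR=90/37; mL=3195/629, mR=1800/629; mL+mR=135/17 → advance +1; mR−mL=-1395/629 → turn -1·90°
n=3: pose=(0,-5,S); sL=9/5, sR=45/29; mL=711/290, mR=36/145; mL+mR=27/10 → advance +1; mR−mL=-639/290 → turn -1·90°
n=4: pose=(0,-6,W); sL=18/13, sR=90/41; mL=1539/533, mR=-432/533; mL+mR=27/13 → advance +1; mR−mL=-1971/533 → turn -1·90°
n=5: pose=(-1,-6,N); sL=45/16, sR=9/2; mL=189/32, mR=-27/16; mL+mR=135/32 → advance +1; mR−mL=-243/32 → turn -1·90°
n=6: pose=(-1,-5,E); sL=90/17, sR=90/37; mL=3195/629, mR=1800/629; mL+mR=135/17 → advance +1; mR−mL=-1395/629 → turn -1·90°
n=7: pose=(0,-5,S); sL=9/5, sR=45/29; mL=711/290, mR=36/145; mL+mR=27/10 → advance +1; mR−mL=-639/290 → turn -1·90°

0 18/13 90/41 1539/533 -432/533 0 -6 W
1 45/16 9/2 189/32 -27/16 -1 -6 N
2 90/17 90/37 3195/629 1800/629 -1 -5 E
3 9/5 45/29 711/290 36/145 0 -5 S
4 18/13 90/41 1539/533 -432/533 0 -6 W
5 45/16 9/2 189/32 -27/16 -1 -6 N
6 90/17 90/37 3195/629 1800/629 -1 -5 E
7 9/5 45/29 711/290 36/145 0 -5 S
final 0 -6 W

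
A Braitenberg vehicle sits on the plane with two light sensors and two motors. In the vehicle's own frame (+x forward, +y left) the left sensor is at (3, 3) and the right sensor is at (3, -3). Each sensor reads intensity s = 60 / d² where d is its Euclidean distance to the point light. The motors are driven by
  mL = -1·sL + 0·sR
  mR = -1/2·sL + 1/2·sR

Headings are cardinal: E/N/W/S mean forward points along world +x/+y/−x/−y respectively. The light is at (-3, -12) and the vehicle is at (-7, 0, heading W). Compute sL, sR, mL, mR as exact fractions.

6/13 30/137 -6/13 -216/1781

left sensor world pos  = (-10, -3); dL² = 130
right sensor world pos = (-10, 3); dR² = 274
sL = 60/130 = 6/13
sR = 60/274 = 30/137
mL = -1·sL + 0·sR = -6/13
mR = -1/2·sL + 1/2·sR = -216/1781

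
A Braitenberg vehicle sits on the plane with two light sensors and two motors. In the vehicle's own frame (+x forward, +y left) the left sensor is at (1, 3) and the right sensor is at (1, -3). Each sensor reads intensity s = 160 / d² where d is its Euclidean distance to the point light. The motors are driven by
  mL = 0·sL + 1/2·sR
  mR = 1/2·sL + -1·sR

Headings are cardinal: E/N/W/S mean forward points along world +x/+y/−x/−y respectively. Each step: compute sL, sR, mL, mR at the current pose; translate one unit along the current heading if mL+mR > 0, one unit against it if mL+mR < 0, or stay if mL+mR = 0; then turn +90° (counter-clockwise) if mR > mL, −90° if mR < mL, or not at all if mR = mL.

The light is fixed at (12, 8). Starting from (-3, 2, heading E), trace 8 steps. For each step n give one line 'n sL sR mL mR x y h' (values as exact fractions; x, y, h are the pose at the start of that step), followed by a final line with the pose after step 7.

0 32/41 160/277 80/277 -2128/11357 -3 2 E
1 16/17 80/169 40/169 -8/2873 -2 2 S
2 32/65 160/241 80/241 -6544/15665 -2 1 W
3 40/73 20/17 10/17 -1120/1241 -1 1 N
4 160/169 32/53 16/53 -1168/8957 -1 0 E
5 80/81 80/153 40/153 -40/1377 0 0 S
6 160/313 32/41 16/41 -6736/12833 0 -1 W
7 8/13 5/4 5/8 -49/52 1 -1 N
final 1 -2 E

n=0: pose=(-3,2,E); sL=32/41, sR=160/277; mL=80/277, mR=-2128/11357; mL+mR=1152/11357 → advance +1; mR−mL=-5408/11357 → turn -1·90°
n=1: pose=(-2,2,S); sL=16/17, sR=80/169; mL=40/169, mR=-8/2873; mL+mR=672/2873 → advance +1; mR−mL=-688/2873 → turn -1·90°
n=2: pose=(-2,1,W); sL=32/65, sR=160/241; mL=80/241, mR=-6544/15665; mL+mR=-1344/15665 → advance -1; mR−mL=-11744/15665 → turn -1·90°
n=3: pose=(-1,1,N); sL=40/73, sR=20/17; mL=10/17, mR=-1120/1241; mL+mR=-390/1241 → advance -1; mR−mL=-1850/1241 → turn -1·90°
n=4: pose=(-1,0,E); sL=160/169, sR=32/53; mL=16/53, mR=-1168/8957; mL+mR=1536/8957 → advance +1; mR−mL=-3872/8957 → turn -1·90°
n=5: pose=(0,0,S); sL=80/81, sR=80/153; mL=40/153, mR=-40/1377; mL+mR=320/1377 → advance +1; mR−mL=-400/1377 → turn -1·90°
n=6: pose=(0,-1,W); sL=160/313, sR=32/41; mL=16/41, mR=-6736/12833; mL+mR=-1728/12833 → advance -1; mR−mL=-11744/12833 → turn -1·90°
n=7: pose=(1,-1,N); sL=8/13, sR=5/4; mL=5/8, mR=-49/52; mL+mR=-33/104 → advance -1; mR−mL=-163/104 → turn -1·90°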